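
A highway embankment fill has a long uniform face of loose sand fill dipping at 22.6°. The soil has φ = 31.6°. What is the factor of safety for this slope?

For a dry cohesionless infinite slope the factor of safety is FS = tanφ / tanβ.
FS = tan31.6° / tan22.6° = 0.6152 / 0.4163 = 1.478

FS = 1.48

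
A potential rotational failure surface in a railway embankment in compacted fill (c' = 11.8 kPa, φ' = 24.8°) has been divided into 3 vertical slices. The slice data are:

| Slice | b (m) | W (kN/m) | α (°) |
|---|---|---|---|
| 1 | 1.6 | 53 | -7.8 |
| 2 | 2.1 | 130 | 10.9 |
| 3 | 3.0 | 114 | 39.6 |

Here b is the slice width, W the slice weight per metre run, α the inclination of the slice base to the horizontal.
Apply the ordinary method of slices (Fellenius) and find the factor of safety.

FS = 2.38

Ordinary method of slices: FS = Σ[c'·Δl_i + (W_i cosα_i)·tanφ'] / Σ W_i sinα_i, with Δl_i = b_i / cosα_i.
Slice 1: Δl = 1.6/cos(-7.8°) = 1.615 m; N'_1 = 53·cos(-7.8°) = 52.5; c'Δl = 19.06; W sinα = -7.2
Slice 2: Δl = 2.1/cos10.9° = 2.139 m; N'_2 = 130·cos10.9° = 127.7; c'Δl = 25.24; W sinα = 24.6
Slice 3: Δl = 3.0/cos39.6° = 3.894 m; N'_3 = 114·cos39.6° = 87.8; c'Δl = 45.94; W sinα = 72.7
Σc'Δl = 90.2 kN/m; ΣN' = 268.0 kN/m; ΣW sinα = 90.1 kN/m
Resisting = 90.2 + 268.0·tan24.8° = 90.2 + 123.8 = 214.1 kN/m
FS = 214.1 / 90.1 = 2.377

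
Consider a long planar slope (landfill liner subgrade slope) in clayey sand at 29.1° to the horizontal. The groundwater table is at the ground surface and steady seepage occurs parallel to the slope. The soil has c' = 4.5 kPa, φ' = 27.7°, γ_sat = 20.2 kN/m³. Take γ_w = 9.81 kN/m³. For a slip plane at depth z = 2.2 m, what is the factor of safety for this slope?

FS = 0.72

With seepage parallel to the slope and the water table at the surface, the effective normal stress on the slip plane uses the buoyant unit weight γ' = γ_sat − γ_w while the driving shear stress uses γ_sat:
FS = [c' + γ' z cos²β tanφ'] / [γ_sat z sinβ cosβ]
γ' = 20.2 − 9.81 = 10.39 kN/m³
Numerator = 4.5 + 10.39·2.2·cos²29.1°·tan27.7° = 4.5 + 10.39·2.2·0.7635·0.5250 = 13.662 kPa
Denominator = 20.2·2.2·sin29.1°·cos29.1° = 20.2·2.2·0.4863·0.8738 = 18.885 kPa
FS = 13.662 / 18.885 = 0.723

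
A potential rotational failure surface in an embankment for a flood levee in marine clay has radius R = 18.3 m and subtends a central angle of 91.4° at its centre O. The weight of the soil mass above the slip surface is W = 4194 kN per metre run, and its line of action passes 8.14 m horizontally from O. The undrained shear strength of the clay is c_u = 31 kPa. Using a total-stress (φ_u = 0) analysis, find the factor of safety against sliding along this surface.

FS = 0.49

Taking moments about the centre O, the resisting moment is provided by the undrained shear strength acting along the arc:
Arc length L_a = R·θ = 18.3·(91.4°·π/180) = 18.3·1.5952 = 29.19 m
M_R = c_u·L_a·R = 31·29.19·18.3 = 16561.0 kN·m/m
M_D = W·d = 4194·8.14 = 34139.2 kN·m/m
FS = M_R / M_D = 16561.0 / 34139.2 = 0.485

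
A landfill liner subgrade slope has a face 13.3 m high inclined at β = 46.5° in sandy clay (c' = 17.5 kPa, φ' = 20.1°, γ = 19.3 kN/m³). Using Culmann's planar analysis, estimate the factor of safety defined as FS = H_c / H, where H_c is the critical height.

H_c = (4c'/γ) · sinβ cosφ' / [1 − cos(β − φ')]
    = (4·17.5/19.3) · sin46.5°·cos20.1° / [1 − cos26.4°]
    = 3.627 · 0.6812 / 0.1043 = 23.69 m
FS = H_c / H = 23.69 / 13.3 = 1.781

FS = 1.78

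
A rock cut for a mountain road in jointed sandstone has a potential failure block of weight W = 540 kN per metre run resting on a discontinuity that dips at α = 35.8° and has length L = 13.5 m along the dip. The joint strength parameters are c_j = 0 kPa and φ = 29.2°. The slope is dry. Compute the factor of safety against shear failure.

FS = 0.77

Resolving the block weight along and normal to the plane and applying the Mohr–Coulomb strength on the joint:
N' = W cosα = 540·cos35.8° = 438.0 kN/m
Driving force T = W sinα = 540·sin35.8° = 315.9 kN/m
Resisting force R = c_j·L + N'·tanφ = 0·13.5 + 438.0·tan29.2° = 0.0 + 244.8 = 244.8 kN/m
FS = R / T = 244.8 / 315.9 = 0.775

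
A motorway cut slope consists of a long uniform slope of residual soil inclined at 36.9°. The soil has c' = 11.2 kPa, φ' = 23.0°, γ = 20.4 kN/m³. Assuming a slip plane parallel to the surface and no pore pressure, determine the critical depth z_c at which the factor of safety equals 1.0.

Setting FS = 1.00 in FS = [c' + γz cos²β tanφ'] / [γz sinβ cosβ] and solving for z:
z = c' / [γ cosβ (FS·sinβ − cosβ·tanφ')]
  = 11.2 / [20.4·cos36.9°·(1.00·sin36.9° − cos36.9°·tan23.0°)]
  = 11.2 / [20.4·0.7997·(1.00·0.6004 − 0.7997·0.4245)]
  = 11.2 / 4.2574 = 2.631 m

z_c = 2.63 m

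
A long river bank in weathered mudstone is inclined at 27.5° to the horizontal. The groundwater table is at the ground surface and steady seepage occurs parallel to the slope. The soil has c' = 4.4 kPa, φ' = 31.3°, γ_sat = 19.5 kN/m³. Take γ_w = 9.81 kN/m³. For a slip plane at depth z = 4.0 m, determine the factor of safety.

With seepage parallel to the slope and the water table at the surface, the effective normal stress on the slip plane uses the buoyant unit weight γ' = γ_sat − γ_w while the driving shear stress uses γ_sat:
FS = [c' + γ' z cos²β tanφ'] / [γ_sat z sinβ cosβ]
γ' = 19.5 − 9.81 = 9.69 kN/m³
Numerator = 4.4 + 9.69·4.0·cos²27.5°·tan31.3° = 4.4 + 9.69·4.0·0.7868·0.6080 = 22.942 kPa
Denominator = 19.5·4.0·sin27.5°·cos27.5° = 19.5·4.0·0.4617·0.8870 = 31.947 kPa
FS = 22.942 / 31.947 = 0.718

FS = 0.72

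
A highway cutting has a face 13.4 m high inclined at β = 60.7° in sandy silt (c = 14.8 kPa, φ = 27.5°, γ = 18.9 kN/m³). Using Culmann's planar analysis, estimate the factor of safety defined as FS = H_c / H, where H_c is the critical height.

H_c = (4c/γ) · sinβ cosφ / [1 − cos(β − φ)]
    = (4·14.8/18.9) · sin60.7°·cos27.5° / [1 − cos33.2°]
    = 3.132 · 0.7735 / 0.1632 = 14.84 m
FS = H_c / H = 14.84 / 13.4 = 1.108

FS = 1.11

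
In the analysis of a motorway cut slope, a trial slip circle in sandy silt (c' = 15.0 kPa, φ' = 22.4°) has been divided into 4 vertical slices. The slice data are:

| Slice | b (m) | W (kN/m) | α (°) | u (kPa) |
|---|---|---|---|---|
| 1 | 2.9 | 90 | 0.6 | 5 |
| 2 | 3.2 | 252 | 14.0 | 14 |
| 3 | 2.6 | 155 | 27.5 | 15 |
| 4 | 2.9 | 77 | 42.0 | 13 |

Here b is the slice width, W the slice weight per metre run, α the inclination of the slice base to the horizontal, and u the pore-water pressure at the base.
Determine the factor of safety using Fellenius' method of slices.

Ordinary method of slices: FS = Σ[c'·Δl_i + (W_i cosα_i − u_i·Δl_i)·tanφ'] / Σ W_i sinα_i, with Δl_i = b_i / cosα_i.
Slice 1: Δl = 2.9/cos0.6° = 2.900 m; N'_1 = 90·cos0.6° − 5·2.900 = 75.5; c'Δl = 43.50; W sinα = 0.9
Slice 2: Δl = 3.2/cos14.0° = 3.298 m; N'_2 = 252·cos14.0° − 14·3.298 = 198.3; c'Δl = 49.47; W sinα = 61.0
Slice 3: Δl = 2.6/cos27.5° = 2.931 m; N'_3 = 155·cos27.5° − 15·2.931 = 93.5; c'Δl = 43.97; W sinα = 71.6
Slice 4: Δl = 2.9/cos42.0° = 3.902 m; N'_4 = 77·cos42.0° − 13·3.902 = 6.5; c'Δl = 58.54; W sinα = 51.5
Σc'Δl = 195.5 kN/m; ΣN' = 373.8 kN/m; ΣW sinα = 185.0 kN/m
Resisting = 195.5 + 373.8·tan22.4° = 195.5 + 154.1 = 349.6 kN/m
FS = 349.6 / 185.0 = 1.890

FS = 1.89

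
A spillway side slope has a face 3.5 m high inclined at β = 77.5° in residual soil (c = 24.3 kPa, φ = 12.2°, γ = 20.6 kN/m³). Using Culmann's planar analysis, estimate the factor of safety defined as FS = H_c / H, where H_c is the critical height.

FS = 2.21

H_c = (4c/γ) · sinβ cosφ / [1 − cos(β − φ)]
    = (4·24.3/20.6) · sin77.5°·cos12.2° / [1 − cos65.3°]
    = 4.718 · 0.9542 / 0.5821 = 7.73 m
FS = H_c / H = 7.73 / 3.5 = 2.210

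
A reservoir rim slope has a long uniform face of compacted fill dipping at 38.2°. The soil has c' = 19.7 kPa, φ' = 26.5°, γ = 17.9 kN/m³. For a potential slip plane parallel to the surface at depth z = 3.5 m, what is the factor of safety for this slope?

For an infinite slope with a slip plane parallel to the surface (no pore pressure): FS = [c' + γz cos²β tanφ'] / [γz sinβ cosβ].
γz = 17.9·3.5 = 62.65 kN/m²
Numerator = 19.7 + 62.65·cos²38.2°·tan26.5° = 19.7 + 62.65·0.6176·0.4986 = 38.991 kPa
Denominator = 62.65·sin38.2°·cos38.2° = 62.65·0.6184·0.7859 = 30.447 kPa
FS = 38.991 / 30.447 = 1.281

FS = 1.28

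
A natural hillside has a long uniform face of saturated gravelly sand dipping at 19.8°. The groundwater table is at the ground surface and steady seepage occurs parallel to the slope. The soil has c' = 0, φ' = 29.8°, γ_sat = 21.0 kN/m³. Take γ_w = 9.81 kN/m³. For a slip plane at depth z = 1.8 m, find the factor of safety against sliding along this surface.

With seepage parallel to the slope and the water table at the surface, the effective normal stress on the slip plane uses the buoyant unit weight γ' = γ_sat − γ_w while the driving shear stress uses γ_sat:
FS = [c' + γ' z cos²β tanφ'] / [γ_sat z sinβ cosβ]
(For c' = 0 this reduces to FS = (γ'/γ_sat)·tanφ'/tanβ.)
γ' = 21.0 − 9.81 = 11.19 kN/m³
Numerator = 0.0 + 11.19·1.8·cos²19.8°·tan29.8° = 0.0 + 11.19·1.8·0.8853·0.5727 = 10.212 kPa
Denominator = 21.0·1.8·sin19.8°·cos19.8° = 21.0·1.8·0.3387·0.9409 = 12.047 kPa
FS = 10.212 / 12.047 = 0.848

FS = 0.85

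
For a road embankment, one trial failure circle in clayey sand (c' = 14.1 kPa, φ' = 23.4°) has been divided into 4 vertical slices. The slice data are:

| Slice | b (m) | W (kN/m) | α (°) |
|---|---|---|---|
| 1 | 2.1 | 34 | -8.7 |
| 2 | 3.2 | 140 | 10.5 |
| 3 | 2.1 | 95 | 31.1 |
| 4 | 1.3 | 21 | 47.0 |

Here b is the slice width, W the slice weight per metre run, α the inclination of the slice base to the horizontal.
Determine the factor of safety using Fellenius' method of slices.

FS = 2.98

Ordinary method of slices: FS = Σ[c'·Δl_i + (W_i cosα_i)·tanφ'] / Σ W_i sinα_i, with Δl_i = b_i / cosα_i.
Slice 1: Δl = 2.1/cos(-8.7°) = 2.124 m; N'_1 = 34·cos(-8.7°) = 33.6; c'Δl = 29.95; W sinα = -5.1
Slice 2: Δl = 3.2/cos10.5° = 3.254 m; N'_2 = 140·cos10.5° = 137.7; c'Δl = 45.89; W sinα = 25.5
Slice 3: Δl = 2.1/cos31.1° = 2.453 m; N'_3 = 95·cos31.1° = 81.3; c'Δl = 34.58; W sinα = 49.1
Slice 4: Δl = 1.3/cos47.0° = 1.906 m; N'_4 = 21·cos47.0° = 14.3; c'Δl = 26.88; W sinα = 15.4
Σc'Δl = 137.3 kN/m; ΣN' = 266.9 kN/m; ΣW sinα = 84.8 kN/m
Resisting = 137.3 + 266.9·tan23.4° = 137.3 + 115.5 = 252.8 kN/m
FS = 252.8 / 84.8 = 2.981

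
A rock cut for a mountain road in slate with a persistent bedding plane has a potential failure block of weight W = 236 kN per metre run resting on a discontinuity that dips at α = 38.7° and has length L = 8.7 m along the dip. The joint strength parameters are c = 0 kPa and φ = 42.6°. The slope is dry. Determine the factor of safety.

FS = 1.15

Resolving the block weight along and normal to the plane and applying the Mohr–Coulomb strength on the joint:
N' = W cosα = 236·cos38.7° = 184.2 kN/m
Driving force T = W sinα = 236·sin38.7° = 147.6 kN/m
Resisting force R = c·L + N'·tanφ = 0·8.7 + 184.2·tan42.6° = 0.0 + 169.4 = 169.4 kN/m
FS = R / T = 169.4 / 147.6 = 1.148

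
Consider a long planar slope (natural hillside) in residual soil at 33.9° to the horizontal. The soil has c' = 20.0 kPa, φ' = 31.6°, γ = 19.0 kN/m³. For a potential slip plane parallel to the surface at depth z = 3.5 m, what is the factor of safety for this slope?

For an infinite slope with a slip plane parallel to the surface (no pore pressure): FS = [c' + γz cos²β tanφ'] / [γz sinβ cosβ].
γz = 19.0·3.5 = 66.50 kN/m²
Numerator = 20.0 + 66.50·cos²33.9°·tan31.6° = 20.0 + 66.50·0.6889·0.6152 = 48.184 kPa
Denominator = 66.50·sin33.9°·cos33.9° = 66.50·0.5577·0.8300 = 30.785 kPa
FS = 48.184 / 30.785 = 1.565

FS = 1.57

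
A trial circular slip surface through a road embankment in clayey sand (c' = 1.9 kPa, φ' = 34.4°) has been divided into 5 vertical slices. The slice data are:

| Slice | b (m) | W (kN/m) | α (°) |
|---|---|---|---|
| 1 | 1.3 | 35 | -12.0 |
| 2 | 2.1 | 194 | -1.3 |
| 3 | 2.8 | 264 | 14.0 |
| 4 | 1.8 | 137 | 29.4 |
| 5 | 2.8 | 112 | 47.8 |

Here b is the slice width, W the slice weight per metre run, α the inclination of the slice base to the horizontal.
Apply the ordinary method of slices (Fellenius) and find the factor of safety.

Ordinary method of slices: FS = Σ[c'·Δl_i + (W_i cosα_i)·tanφ'] / Σ W_i sinα_i, with Δl_i = b_i / cosα_i.
Slice 1: Δl = 1.3/cos(-12.0°) = 1.329 m; N'_1 = 35·cos(-12.0°) = 34.2; c'Δl = 2.53; W sinα = -7.3
Slice 2: Δl = 2.1/cos(-1.3°) = 2.101 m; N'_2 = 194·cos(-1.3°) = 194.0; c'Δl = 3.99; W sinα = -4.4
Slice 3: Δl = 2.8/cos14.0° = 2.886 m; N'_3 = 264·cos14.0° = 256.2; c'Δl = 5.48; W sinα = 63.9
Slice 4: Δl = 1.8/cos29.4° = 2.066 m; N'_4 = 137·cos29.4° = 119.4; c'Δl = 3.93; W sinα = 67.3
Slice 5: Δl = 2.8/cos47.8° = 4.168 m; N'_5 = 112·cos47.8° = 75.2; c'Δl = 7.92; W sinα = 83.0
Σc'Δl = 23.8 kN/m; ΣN' = 678.9 kN/m; ΣW sinα = 202.4 kN/m
Resisting = 23.8 + 678.9·tan34.4° = 23.8 + 464.9 = 488.7 kN/m
FS = 488.7 / 202.4 = 2.414

FS = 2.41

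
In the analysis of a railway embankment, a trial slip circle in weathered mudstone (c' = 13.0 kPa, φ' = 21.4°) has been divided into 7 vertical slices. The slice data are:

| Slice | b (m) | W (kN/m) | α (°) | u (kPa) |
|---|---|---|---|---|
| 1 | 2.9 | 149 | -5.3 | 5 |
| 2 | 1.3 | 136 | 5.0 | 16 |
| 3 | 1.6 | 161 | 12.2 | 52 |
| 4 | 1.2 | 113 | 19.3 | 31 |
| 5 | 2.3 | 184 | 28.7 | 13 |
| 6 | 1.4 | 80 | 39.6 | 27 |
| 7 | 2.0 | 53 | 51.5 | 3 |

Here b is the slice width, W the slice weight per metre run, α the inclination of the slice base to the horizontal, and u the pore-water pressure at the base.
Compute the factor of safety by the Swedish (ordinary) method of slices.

Ordinary method of slices: FS = Σ[c'·Δl_i + (W_i cosα_i − u_i·Δl_i)·tanφ'] / Σ W_i sinα_i, with Δl_i = b_i / cosα_i.
Slice 1: Δl = 2.9/cos(-5.3°) = 2.912 m; N'_1 = 149·cos(-5.3°) − 5·2.912 = 133.8; c'Δl = 37.86; W sinα = -13.8
Slice 2: Δl = 1.3/cos5.0° = 1.305 m; N'_2 = 136·cos5.0° − 16·1.305 = 114.6; c'Δl = 16.96; W sinα = 11.9
Slice 3: Δl = 1.6/cos12.2° = 1.637 m; N'_3 = 161·cos12.2° − 52·1.637 = 72.2; c'Δl = 21.28; W sinα = 34.0
Slice 4: Δl = 1.2/cos19.3° = 1.271 m; N'_4 = 113·cos19.3° − 31·1.271 = 67.2; c'Δl = 16.53; W sinα = 37.3
Slice 5: Δl = 2.3/cos28.7° = 2.622 m; N'_5 = 184·cos28.7° − 13·2.622 = 127.3; c'Δl = 34.09; W sinα = 88.4
Slice 6: Δl = 1.4/cos39.6° = 1.817 m; N'_6 = 80·cos39.6° − 27·1.817 = 12.6; c'Δl = 23.62; W sinα = 51.0
Slice 7: Δl = 2.0/cos51.5° = 3.213 m; N'_7 = 53·cos51.5° − 3·3.213 = 23.4; c'Δl = 41.77; W sinα = 41.5
Σc'Δl = 192.1 kN/m; ΣN' = 551.1 kN/m; ΣW sinα = 250.3 kN/m
Resisting = 192.1 + 551.1·tan21.4° = 192.1 + 216.0 = 408.1 kN/m
FS = 408.1 / 250.3 = 1.630

FS = 1.63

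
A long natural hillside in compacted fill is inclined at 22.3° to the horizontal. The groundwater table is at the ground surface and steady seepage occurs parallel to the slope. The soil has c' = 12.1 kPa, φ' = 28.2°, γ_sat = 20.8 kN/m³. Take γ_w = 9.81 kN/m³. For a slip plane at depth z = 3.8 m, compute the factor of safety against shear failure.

FS = 1.13

With seepage parallel to the slope and the water table at the surface, the effective normal stress on the slip plane uses the buoyant unit weight γ' = γ_sat − γ_w while the driving shear stress uses γ_sat:
FS = [c' + γ' z cos²β tanφ'] / [γ_sat z sinβ cosβ]
γ' = 20.8 − 9.81 = 10.99 kN/m³
Numerator = 12.1 + 10.99·3.8·cos²22.3°·tan28.2° = 12.1 + 10.99·3.8·0.8560·0.5362 = 31.268 kPa
Denominator = 20.8·3.8·sin22.3°·cos22.3° = 20.8·3.8·0.3795·0.9252 = 27.749 kPa
FS = 31.268 / 27.749 = 1.127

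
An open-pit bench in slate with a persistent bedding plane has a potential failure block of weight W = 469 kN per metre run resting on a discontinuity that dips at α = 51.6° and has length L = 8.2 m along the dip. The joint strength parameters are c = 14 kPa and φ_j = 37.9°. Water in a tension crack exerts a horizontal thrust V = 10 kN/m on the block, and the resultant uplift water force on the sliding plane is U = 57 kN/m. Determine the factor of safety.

FS = 0.78

Resolving the block weight along and normal to the plane and applying the Mohr–Coulomb strength on the joint:
N' = W cosα − U − V sinα = 469·cos51.6° − 57 − 10·sin51.6° = 226.5 kN/m
Driving force T = W sinα + V cosα = 469·sin51.6° + 10·cos51.6° = 373.8 kN/m
Resisting force R = c·L + N'·tanφ_j = 14·8.2 + 226.5·tan37.9° = 114.8 + 176.3 = 291.1 kN/m
FS = R / T = 291.1 / 373.8 = 0.779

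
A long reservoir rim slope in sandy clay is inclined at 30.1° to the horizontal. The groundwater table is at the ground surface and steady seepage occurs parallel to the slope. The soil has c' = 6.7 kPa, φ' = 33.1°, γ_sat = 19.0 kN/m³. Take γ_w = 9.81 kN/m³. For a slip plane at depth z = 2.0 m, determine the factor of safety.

FS = 0.95

With seepage parallel to the slope and the water table at the surface, the effective normal stress on the slip plane uses the buoyant unit weight γ' = γ_sat − γ_w while the driving shear stress uses γ_sat:
FS = [c' + γ' z cos²β tanφ'] / [γ_sat z sinβ cosβ]
γ' = 19.0 − 9.81 = 9.19 kN/m³
Numerator = 6.7 + 9.19·2.0·cos²30.1°·tan33.1° = 6.7 + 9.19·2.0·0.7485·0.6519 = 15.668 kPa
Denominator = 19.0·2.0·sin30.1°·cos30.1° = 19.0·2.0·0.5015·0.8652 = 16.488 kPa
FS = 15.668 / 16.488 = 0.950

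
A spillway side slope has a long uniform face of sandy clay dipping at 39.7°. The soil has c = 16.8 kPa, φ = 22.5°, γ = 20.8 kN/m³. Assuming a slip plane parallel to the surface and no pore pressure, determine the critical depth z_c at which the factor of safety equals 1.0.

z_c = 3.28 m

Setting FS = 1.00 in FS = [c + γz cos²β tanφ] / [γz sinβ cosβ] and solving for z:
z = c / [γ cosβ (FS·sinβ − cosβ·tanφ)]
  = 16.8 / [20.8·cos39.7°·(1.00·sin39.7° − cos39.7°·tan22.5°)]
  = 16.8 / [20.8·0.7694·(1.00·0.6388 − 0.7694·0.4142)]
  = 16.8 / 5.1223 = 3.280 m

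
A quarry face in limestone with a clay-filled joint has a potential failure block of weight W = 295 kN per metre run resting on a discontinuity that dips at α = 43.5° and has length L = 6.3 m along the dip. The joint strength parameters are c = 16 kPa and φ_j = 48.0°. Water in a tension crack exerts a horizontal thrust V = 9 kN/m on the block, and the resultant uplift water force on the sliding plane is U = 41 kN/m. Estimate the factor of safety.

FS = 1.36

Resolving the block weight along and normal to the plane and applying the Mohr–Coulomb strength on the joint:
N' = W cosα − U − V sinα = 295·cos43.5° − 41 − 9·sin43.5° = 166.8 kN/m
Driving force T = W sinα + V cosα = 295·sin43.5° + 9·cos43.5° = 209.6 kN/m
Resisting force R = c·L + N'·tanφ_j = 16·6.3 + 166.8·tan48.0° = 100.8 + 185.2 = 286.0 kN/m
FS = R / T = 286.0 / 209.6 = 1.365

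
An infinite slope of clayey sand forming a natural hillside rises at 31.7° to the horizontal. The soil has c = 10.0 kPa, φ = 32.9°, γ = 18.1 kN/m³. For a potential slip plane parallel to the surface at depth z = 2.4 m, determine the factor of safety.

For an infinite slope with a slip plane parallel to the surface (no pore pressure): FS = [c + γz cos²β tanφ] / [γz sinβ cosβ].
γz = 18.1·2.4 = 43.44 kN/m²
Numerator = 10.0 + 43.44·cos²31.7°·tan32.9° = 10.0 + 43.44·0.7239·0.6469 = 30.343 kPa
Denominator = 43.44·sin31.7°·cos31.7° = 43.44·0.5255·0.8508 = 19.421 kPa
FS = 30.343 / 19.421 = 1.562

FS = 1.56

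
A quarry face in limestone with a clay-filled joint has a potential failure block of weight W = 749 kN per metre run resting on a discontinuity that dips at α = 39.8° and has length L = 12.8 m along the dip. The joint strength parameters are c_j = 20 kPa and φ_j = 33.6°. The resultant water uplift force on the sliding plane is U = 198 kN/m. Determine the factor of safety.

Resolving the block weight along and normal to the plane and applying the Mohr–Coulomb strength on the joint:
N' = W cosα − U = 749·cos39.8° − 198 = 377.4 kN/m
Driving force T = W sinα = 749·sin39.8° = 479.4 kN/m
Resisting force R = c_j·L + N'·tanφ_j = 20·12.8 + 377.4·tan33.6° = 256.0 + 250.8 = 506.8 kN/m
FS = R / T = 506.8 / 479.4 = 1.057

FS = 1.06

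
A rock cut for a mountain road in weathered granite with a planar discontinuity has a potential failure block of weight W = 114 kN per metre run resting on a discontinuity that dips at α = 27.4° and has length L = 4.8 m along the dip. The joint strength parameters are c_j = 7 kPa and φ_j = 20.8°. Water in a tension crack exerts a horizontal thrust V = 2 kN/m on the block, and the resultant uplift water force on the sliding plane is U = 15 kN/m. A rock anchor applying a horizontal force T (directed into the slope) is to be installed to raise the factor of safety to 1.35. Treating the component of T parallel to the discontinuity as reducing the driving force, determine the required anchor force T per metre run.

T = 5 kN/m

Resolving forces along and normal to the sliding plane, with the horizontal anchor force T adding T·sinα to the effective normal force and T·cosα acting up the plane against the driving force:
FS = [c_jL + (W cosα − U − V sinα + T sinα) tanφ_j] / [W sinα + V cosα − T cosα]
Without the anchor: N' = 85.3 kN/m, driving T_d = 54.2 kN/m, resisting R = 7·4.8 + 85.3·tan20.8° = 66.0 kN/m, FS = 1.22.
Setting FS = 1.35 and solving for T:
1.35·(54.2 − T cos27.4°) = 66.0 + T sin27.4°·tan20.8°
T·(sin27.4°·tan20.8° + 1.35·cos27.4°) = 1.35·54.2 − 66.0
T·(0.4602·0.3799 + 1.35·0.8878) = 73.2 − 66.0 = 7.2
T·1.3734 = 7.2
T = 5.3 kN/m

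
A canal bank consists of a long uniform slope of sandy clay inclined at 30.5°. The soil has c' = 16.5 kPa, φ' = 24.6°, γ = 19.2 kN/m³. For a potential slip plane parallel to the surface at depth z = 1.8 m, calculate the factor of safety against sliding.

For an infinite slope with a slip plane parallel to the surface (no pore pressure): FS = [c' + γz cos²β tanφ'] / [γz sinβ cosβ].
γz = 19.2·1.8 = 34.56 kN/m²
Numerator = 16.5 + 34.56·cos²30.5°·tan24.6° = 16.5 + 34.56·0.7424·0.4578 = 28.247 kPa
Denominator = 34.56·sin30.5°·cos30.5° = 34.56·0.5075·0.8616 = 15.113 kPa
FS = 28.247 / 15.113 = 1.869

FS = 1.87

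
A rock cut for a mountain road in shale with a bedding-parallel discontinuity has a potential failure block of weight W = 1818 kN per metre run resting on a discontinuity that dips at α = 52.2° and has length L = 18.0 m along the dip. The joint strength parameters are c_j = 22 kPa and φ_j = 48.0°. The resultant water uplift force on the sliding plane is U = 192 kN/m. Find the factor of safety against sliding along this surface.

FS = 0.99

Resolving the block weight along and normal to the plane and applying the Mohr–Coulomb strength on the joint:
N' = W cosα − U = 1818·cos52.2° − 192 = 922.3 kN/m
Driving force T = W sinα = 1818·sin52.2° = 1436.5 kN/m
Resisting force R = c_j·L + N'·tanφ_j = 22·18.0 + 922.3·tan48.0° = 396.0 + 1024.3 = 1420.3 kN/m
FS = R / T = 1420.3 / 1436.5 = 0.989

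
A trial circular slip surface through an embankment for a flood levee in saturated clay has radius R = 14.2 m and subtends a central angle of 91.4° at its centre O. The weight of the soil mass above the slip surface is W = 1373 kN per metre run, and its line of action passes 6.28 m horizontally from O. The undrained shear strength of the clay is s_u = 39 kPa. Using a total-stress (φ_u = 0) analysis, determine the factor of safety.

FS = 1.45

Taking moments about the centre O, the resisting moment is provided by the undrained shear strength acting along the arc:
Arc length L_a = R·θ = 14.2·(91.4°·π/180) = 14.2·1.5952 = 22.65 m
M_R = s_u·L_a·R = 39·22.65·14.2 = 12544.8 kN·m/m
M_D = W·d = 1373·6.28 = 8622.4 kN·m/m
FS = M_R / M_D = 12544.8 / 8622.4 = 1.455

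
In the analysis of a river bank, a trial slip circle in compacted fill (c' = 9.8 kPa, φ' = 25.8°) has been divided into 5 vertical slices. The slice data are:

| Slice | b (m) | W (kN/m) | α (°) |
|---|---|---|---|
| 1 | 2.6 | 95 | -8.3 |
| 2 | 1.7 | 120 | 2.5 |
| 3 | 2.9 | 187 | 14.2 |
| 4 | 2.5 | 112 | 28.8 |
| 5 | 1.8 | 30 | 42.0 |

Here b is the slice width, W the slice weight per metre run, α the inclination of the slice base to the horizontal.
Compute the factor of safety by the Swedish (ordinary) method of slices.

Ordinary method of slices: FS = Σ[c'·Δl_i + (W_i cosα_i)·tanφ'] / Σ W_i sinα_i, with Δl_i = b_i / cosα_i.
Slice 1: Δl = 2.6/cos(-8.3°) = 2.628 m; N'_1 = 95·cos(-8.3°) = 94.0; c'Δl = 25.75; W sinα = -13.7
Slice 2: Δl = 1.7/cos2.5° = 1.702 m; N'_2 = 120·cos2.5° = 119.9; c'Δl = 16.68; W sinα = 5.2
Slice 3: Δl = 2.9/cos14.2° = 2.991 m; N'_3 = 187·cos14.2° = 181.3; c'Δl = 29.32; W sinα = 45.9
Slice 4: Δl = 2.5/cos28.8° = 2.853 m; N'_4 = 112·cos28.8° = 98.1; c'Δl = 27.96; W sinα = 54.0
Slice 5: Δl = 1.8/cos42.0° = 2.422 m; N'_5 = 30·cos42.0° = 22.3; c'Δl = 23.74; W sinα = 20.1
Σc'Δl = 123.4 kN/m; ΣN' = 515.6 kN/m; ΣW sinα = 111.4 kN/m
Resisting = 123.4 + 515.6·tan25.8° = 123.4 + 249.3 = 372.7 kN/m
FS = 372.7 / 111.4 = 3.345

FS = 3.34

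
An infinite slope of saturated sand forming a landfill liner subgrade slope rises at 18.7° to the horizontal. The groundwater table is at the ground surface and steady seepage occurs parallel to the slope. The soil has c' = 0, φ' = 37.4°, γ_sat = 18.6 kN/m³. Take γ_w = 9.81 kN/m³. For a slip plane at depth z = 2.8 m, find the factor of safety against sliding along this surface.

FS = 1.07

With seepage parallel to the slope and the water table at the surface, the effective normal stress on the slip plane uses the buoyant unit weight γ' = γ_sat − γ_w while the driving shear stress uses γ_sat:
FS = [c' + γ' z cos²β tanφ'] / [γ_sat z sinβ cosβ]
(For c' = 0 this reduces to FS = (γ'/γ_sat)·tanφ'/tanβ.)
γ' = 18.6 − 9.81 = 8.79 kN/m³
Numerator = 0.0 + 8.79·2.8·cos²18.7°·tan37.4° = 0.0 + 8.79·2.8·0.8972·0.7646 = 16.883 kPa
Denominator = 18.6·2.8·sin18.7°·cos18.7° = 18.6·2.8·0.3206·0.9472 = 15.816 kPa
FS = 16.883 / 15.816 = 1.067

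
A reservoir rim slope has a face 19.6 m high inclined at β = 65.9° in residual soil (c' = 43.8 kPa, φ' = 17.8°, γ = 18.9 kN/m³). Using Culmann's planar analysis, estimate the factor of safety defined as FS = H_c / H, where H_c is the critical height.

H_c = (4c'/γ) · sinβ cosφ' / [1 − cos(β − φ')]
    = (4·43.8/18.9) · sin65.9°·cos17.8° / [1 − cos48.1°]
    = 9.270 · 0.8691 / 0.3322 = 24.26 m
FS = H_c / H = 24.26 / 19.6 = 1.238

FS = 1.24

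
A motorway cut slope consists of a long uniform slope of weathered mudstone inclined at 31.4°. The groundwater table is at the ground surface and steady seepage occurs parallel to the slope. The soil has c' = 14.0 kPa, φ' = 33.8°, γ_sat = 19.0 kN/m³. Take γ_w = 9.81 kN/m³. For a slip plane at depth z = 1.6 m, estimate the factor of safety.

FS = 1.57

With seepage parallel to the slope and the water table at the surface, the effective normal stress on the slip plane uses the buoyant unit weight γ' = γ_sat − γ_w while the driving shear stress uses γ_sat:
FS = [c' + γ' z cos²β tanφ'] / [γ_sat z sinβ cosβ]
γ' = 19.0 − 9.81 = 9.19 kN/m³
Numerator = 14.0 + 9.19·1.6·cos²31.4°·tan33.8° = 14.0 + 9.19·1.6·0.7285·0.6694 = 21.171 kPa
Denominator = 19.0·1.6·sin31.4°·cos31.4° = 19.0·1.6·0.5210·0.8536 = 13.519 kPa
FS = 21.171 / 13.519 = 1.566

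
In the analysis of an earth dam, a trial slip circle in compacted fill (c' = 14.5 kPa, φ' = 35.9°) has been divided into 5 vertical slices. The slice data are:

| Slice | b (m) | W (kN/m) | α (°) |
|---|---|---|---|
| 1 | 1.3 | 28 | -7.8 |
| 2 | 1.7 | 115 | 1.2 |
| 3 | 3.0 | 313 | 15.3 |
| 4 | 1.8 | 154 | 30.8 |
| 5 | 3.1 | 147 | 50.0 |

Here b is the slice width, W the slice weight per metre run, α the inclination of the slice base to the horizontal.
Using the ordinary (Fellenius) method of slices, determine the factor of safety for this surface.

FS = 2.48

Ordinary method of slices: FS = Σ[c'·Δl_i + (W_i cosα_i)·tanφ'] / Σ W_i sinα_i, with Δl_i = b_i / cosα_i.
Slice 1: Δl = 1.3/cos(-7.8°) = 1.312 m; N'_1 = 28·cos(-7.8°) = 27.7; c'Δl = 19.03; W sinα = -3.8
Slice 2: Δl = 1.7/cos1.2° = 1.700 m; N'_2 = 115·cos1.2° = 115.0; c'Δl = 24.66; W sinα = 2.4
Slice 3: Δl = 3.0/cos15.3° = 3.110 m; N'_3 = 313·cos15.3° = 301.9; c'Δl = 45.10; W sinα = 82.6
Slice 4: Δl = 1.8/cos30.8° = 2.096 m; N'_4 = 154·cos30.8° = 132.3; c'Δl = 30.39; W sinα = 78.9
Slice 5: Δl = 3.1/cos50.0° = 4.823 m; N'_5 = 147·cos50.0° = 94.5; c'Δl = 69.93; W sinα = 112.6
Σc'Δl = 189.1 kN/m; ΣN' = 671.4 kN/m; ΣW sinα = 272.7 kN/m
Resisting = 189.1 + 671.4·tan35.9° = 189.1 + 486.0 = 675.1 kN/m
FS = 675.1 / 272.7 = 2.476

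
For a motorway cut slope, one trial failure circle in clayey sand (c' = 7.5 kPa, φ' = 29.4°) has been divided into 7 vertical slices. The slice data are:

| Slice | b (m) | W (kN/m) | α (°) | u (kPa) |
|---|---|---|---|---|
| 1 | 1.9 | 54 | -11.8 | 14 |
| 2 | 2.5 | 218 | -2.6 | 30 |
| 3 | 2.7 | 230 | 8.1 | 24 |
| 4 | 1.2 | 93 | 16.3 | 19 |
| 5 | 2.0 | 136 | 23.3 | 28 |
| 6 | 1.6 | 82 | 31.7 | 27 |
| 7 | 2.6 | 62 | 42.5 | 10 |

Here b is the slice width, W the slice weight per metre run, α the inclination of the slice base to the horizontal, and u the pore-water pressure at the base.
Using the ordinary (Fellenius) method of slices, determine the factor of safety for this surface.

FS = 2.24

Ordinary method of slices: FS = Σ[c'·Δl_i + (W_i cosα_i − u_i·Δl_i)·tanφ'] / Σ W_i sinα_i, with Δl_i = b_i / cosα_i.
Slice 1: Δl = 1.9/cos(-11.8°) = 1.941 m; N'_1 = 54·cos(-11.8°) − 14·1.941 = 25.7; c'Δl = 14.56; W sinα = -11.0
Slice 2: Δl = 2.5/cos(-2.6°) = 2.503 m; N'_2 = 218·cos(-2.6°) − 30·2.503 = 142.7; c'Δl = 18.77; W sinα = -9.9
Slice 3: Δl = 2.7/cos8.1° = 2.727 m; N'_3 = 230·cos8.1° − 24·2.727 = 162.3; c'Δl = 20.45; W sinα = 32.4
Slice 4: Δl = 1.2/cos16.3° = 1.250 m; N'_4 = 93·cos16.3° − 19·1.250 = 65.5; c'Δl = 9.38; W sinα = 26.1
Slice 5: Δl = 2.0/cos23.3° = 2.178 m; N'_5 = 136·cos23.3° − 28·2.178 = 63.9; c'Δl = 16.33; W sinα = 53.8
Slice 6: Δl = 1.6/cos31.7° = 1.881 m; N'_6 = 82·cos31.7° − 27·1.881 = 19.0; c'Δl = 14.10; W sinα = 43.1
Slice 7: Δl = 2.6/cos42.5° = 3.526 m; N'_7 = 62·cos42.5° − 10·3.526 = 10.4; c'Δl = 26.45; W sinα = 41.9
Σc'Δl = 120.0 kN/m; ΣN' = 489.5 kN/m; ΣW sinα = 176.3 kN/m
Resisting = 120.0 + 489.5·tan29.4° = 120.0 + 275.8 = 395.9 kN/m
FS = 395.9 / 176.3 = 2.245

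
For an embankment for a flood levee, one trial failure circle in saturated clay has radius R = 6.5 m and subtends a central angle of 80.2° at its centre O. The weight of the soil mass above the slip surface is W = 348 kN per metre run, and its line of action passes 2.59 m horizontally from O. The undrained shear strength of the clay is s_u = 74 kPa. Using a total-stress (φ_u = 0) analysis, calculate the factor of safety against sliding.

Taking moments about the centre O, the resisting moment is provided by the undrained shear strength acting along the arc:
Arc length L_a = R·θ = 6.5·(80.2°·π/180) = 6.5·1.3998 = 9.10 m
M_R = s_u·L_a·R = 74·9.10·6.5 = 4376.3 kN·m/m
M_D = W·d = 348·2.59 = 901.3 kN·m/m
FS = M_R / M_D = 4376.3 / 901.3 = 4.855

FS = 4.86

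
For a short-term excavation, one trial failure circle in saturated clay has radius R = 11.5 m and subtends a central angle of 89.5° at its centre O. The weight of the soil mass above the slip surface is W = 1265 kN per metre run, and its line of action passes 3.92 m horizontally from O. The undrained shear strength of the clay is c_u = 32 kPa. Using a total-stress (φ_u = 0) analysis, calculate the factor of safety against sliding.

Taking moments about the centre O, the resisting moment is provided by the undrained shear strength acting along the arc:
Arc length L_a = R·θ = 11.5·(89.5°·π/180) = 11.5·1.5621 = 17.96 m
M_R = c_u·L_a·R = 32·17.96·11.5 = 6610.7 kN·m/m
M_D = W·d = 1265·3.92 = 4958.8 kN·m/m
FS = M_R / M_D = 6610.7 / 4958.8 = 1.333

FS = 1.33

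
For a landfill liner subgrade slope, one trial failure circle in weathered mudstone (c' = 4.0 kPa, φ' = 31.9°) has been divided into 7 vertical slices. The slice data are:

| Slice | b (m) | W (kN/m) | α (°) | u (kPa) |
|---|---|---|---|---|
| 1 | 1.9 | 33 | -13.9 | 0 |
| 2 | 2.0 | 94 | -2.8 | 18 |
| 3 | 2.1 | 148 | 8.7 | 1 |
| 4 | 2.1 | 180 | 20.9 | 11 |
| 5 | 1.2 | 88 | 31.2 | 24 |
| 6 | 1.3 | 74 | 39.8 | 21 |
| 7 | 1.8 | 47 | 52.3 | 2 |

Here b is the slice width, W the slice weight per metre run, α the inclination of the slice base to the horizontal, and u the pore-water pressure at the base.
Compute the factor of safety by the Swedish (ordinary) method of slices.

FS = 1.69

Ordinary method of slices: FS = Σ[c'·Δl_i + (W_i cosα_i − u_i·Δl_i)·tanφ'] / Σ W_i sinα_i, with Δl_i = b_i / cosα_i.
Slice 1: Δl = 1.9/cos(-13.9°) = 1.957 m; N'_1 = 33·cos(-13.9°) − 0·1.957 = 32.0; c'Δl = 7.83; W sinα = -7.9
Slice 2: Δl = 2.0/cos(-2.8°) = 2.002 m; N'_2 = 94·cos(-2.8°) − 18·2.002 = 57.8; c'Δl = 8.01; W sinα = -4.6
Slice 3: Δl = 2.1/cos8.7° = 2.124 m; N'_3 = 148·cos8.7° − 1·2.124 = 144.2; c'Δl = 8.50; W sinα = 22.4
Slice 4: Δl = 2.1/cos20.9° = 2.248 m; N'_4 = 180·cos20.9° − 11·2.248 = 143.4; c'Δl = 8.99; W sinα = 64.2
Slice 5: Δl = 1.2/cos31.2° = 1.403 m; N'_5 = 88·cos31.2° − 24·1.403 = 41.6; c'Δl = 5.61; W sinα = 45.6
Slice 6: Δl = 1.3/cos39.8° = 1.692 m; N'_6 = 74·cos39.8° − 21·1.692 = 21.3; c'Δl = 6.77; W sinα = 47.4
Slice 7: Δl = 1.8/cos52.3° = 2.943 m; N'_7 = 47·cos52.3° − 2·2.943 = 22.9; c'Δl = 11.77; W sinα = 37.2
Σc'Δl = 57.5 kN/m; ΣN' = 463.3 kN/m; ΣW sinα = 204.2 kN/m
Resisting = 57.5 + 463.3·tan31.9° = 57.5 + 288.4 = 345.8 kN/m
FS = 345.8 / 204.2 = 1.693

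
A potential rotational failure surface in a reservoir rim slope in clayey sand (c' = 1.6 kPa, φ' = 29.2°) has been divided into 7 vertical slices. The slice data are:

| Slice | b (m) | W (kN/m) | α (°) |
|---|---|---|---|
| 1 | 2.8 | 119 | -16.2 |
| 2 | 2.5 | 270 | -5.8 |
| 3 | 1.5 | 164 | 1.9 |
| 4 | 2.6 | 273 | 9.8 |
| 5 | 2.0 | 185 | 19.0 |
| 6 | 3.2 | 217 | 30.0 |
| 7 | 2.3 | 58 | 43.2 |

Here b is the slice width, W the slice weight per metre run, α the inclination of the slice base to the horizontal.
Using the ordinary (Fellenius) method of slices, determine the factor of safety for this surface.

Ordinary method of slices: FS = Σ[c'·Δl_i + (W_i cosα_i)·tanφ'] / Σ W_i sinα_i, with Δl_i = b_i / cosα_i.
Slice 1: Δl = 2.8/cos(-16.2°) = 2.916 m; N'_1 = 119·cos(-16.2°) = 114.3; c'Δl = 4.67; W sinα = -33.2
Slice 2: Δl = 2.5/cos(-5.8°) = 2.513 m; N'_2 = 270·cos(-5.8°) = 268.6; c'Δl = 4.02; W sinα = -27.3
Slice 3: Δl = 1.5/cos1.9° = 1.501 m; N'_3 = 164·cos1.9° = 163.9; c'Δl = 2.40; W sinα = 5.4
Slice 4: Δl = 2.6/cos9.8° = 2.639 m; N'_4 = 273·cos9.8° = 269.0; c'Δl = 4.22; W sinα = 46.5
Slice 5: Δl = 2.0/cos19.0° = 2.115 m; N'_5 = 185·cos19.0° = 174.9; c'Δl = 3.38; W sinα = 60.2
Slice 6: Δl = 3.2/cos30.0° = 3.695 m; N'_6 = 217·cos30.0° = 187.9; c'Δl = 5.91; W sinα = 108.5
Slice 7: Δl = 2.3/cos43.2° = 3.155 m; N'_7 = 58·cos43.2° = 42.3; c'Δl = 5.05; W sinα = 39.7
Σc'Δl = 29.7 kN/m; ΣN' = 1220.9 kN/m; ΣW sinα = 199.9 kN/m
Resisting = 29.7 + 1220.9·tan29.2° = 29.7 + 682.4 = 712.0 kN/m
FS = 712.0 / 199.9 = 3.563

FS = 3.56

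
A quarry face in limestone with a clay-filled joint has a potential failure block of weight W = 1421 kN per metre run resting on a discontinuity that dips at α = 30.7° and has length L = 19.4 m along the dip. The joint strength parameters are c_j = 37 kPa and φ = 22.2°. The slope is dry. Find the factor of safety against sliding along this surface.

FS = 1.68

Resolving the block weight along and normal to the plane and applying the Mohr–Coulomb strength on the joint:
N' = W cosα = 1421·cos30.7° = 1221.9 kN/m
Driving force T = W sinα = 1421·sin30.7° = 725.5 kN/m
Resisting force R = c_j·L + N'·tanφ = 37·19.4 + 1221.9·tan22.2° = 717.8 + 498.6 = 1216.4 kN/m
FS = R / T = 1216.4 / 725.5 = 1.677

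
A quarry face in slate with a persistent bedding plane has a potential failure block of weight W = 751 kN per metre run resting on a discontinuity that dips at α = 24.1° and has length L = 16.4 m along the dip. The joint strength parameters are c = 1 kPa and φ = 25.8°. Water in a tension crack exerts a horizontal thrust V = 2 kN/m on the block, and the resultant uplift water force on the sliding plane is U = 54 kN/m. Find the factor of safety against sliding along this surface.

Resolving the block weight along and normal to the plane and applying the Mohr–Coulomb strength on the joint:
N' = W cosα − U − V sinα = 751·cos24.1° − 54 − 2·sin24.1° = 630.7 kN/m
Driving force T = W sinα + V cosα = 751·sin24.1° + 2·cos24.1° = 308.5 kN/m
Resisting force R = c·L + N'·tanφ = 1·16.4 + 630.7·tan25.8° = 16.4 + 304.9 = 321.3 kN/m
FS = R / T = 321.3 / 308.5 = 1.042

FS = 1.04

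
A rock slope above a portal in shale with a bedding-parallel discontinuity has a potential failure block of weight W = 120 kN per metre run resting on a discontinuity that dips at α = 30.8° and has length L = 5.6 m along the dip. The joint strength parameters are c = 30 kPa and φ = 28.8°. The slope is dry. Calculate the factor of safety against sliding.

FS = 3.66

Resolving the block weight along and normal to the plane and applying the Mohr–Coulomb strength on the joint:
N' = W cosα = 120·cos30.8° = 103.1 kN/m
Driving force T = W sinα = 120·sin30.8° = 61.4 kN/m
Resisting force R = c·L + N'·tanφ = 30·5.6 + 103.1·tan28.8° = 168.0 + 56.7 = 224.7 kN/m
FS = R / T = 224.7 / 61.4 = 3.656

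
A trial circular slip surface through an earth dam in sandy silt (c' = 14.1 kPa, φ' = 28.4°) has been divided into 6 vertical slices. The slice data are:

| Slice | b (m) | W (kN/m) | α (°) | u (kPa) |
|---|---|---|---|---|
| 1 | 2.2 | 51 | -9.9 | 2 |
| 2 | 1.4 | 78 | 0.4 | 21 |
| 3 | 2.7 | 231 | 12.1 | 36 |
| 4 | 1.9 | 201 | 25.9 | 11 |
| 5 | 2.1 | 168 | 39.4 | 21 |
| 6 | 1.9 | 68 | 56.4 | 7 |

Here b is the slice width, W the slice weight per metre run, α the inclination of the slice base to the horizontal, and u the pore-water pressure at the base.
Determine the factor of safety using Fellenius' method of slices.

Ordinary method of slices: FS = Σ[c'·Δl_i + (W_i cosα_i − u_i·Δl_i)·tanφ'] / Σ W_i sinα_i, with Δl_i = b_i / cosα_i.
Slice 1: Δl = 2.2/cos(-9.9°) = 2.233 m; N'_1 = 51·cos(-9.9°) − 2·2.233 = 45.8; c'Δl = 31.49; W sinα = -8.8
Slice 2: Δl = 1.4/cos0.4° = 1.400 m; N'_2 = 78·cos0.4° − 21·1.400 = 48.6; c'Δl = 19.74; W sinα = 0.5
Slice 3: Δl = 2.7/cos12.1° = 2.761 m; N'_3 = 231·cos12.1° − 36·2.761 = 126.5; c'Δl = 38.94; W sinα = 48.4
Slice 4: Δl = 1.9/cos25.9° = 2.112 m; N'_4 = 201·cos25.9° − 11·2.112 = 157.6; c'Δl = 29.78; W sinα = 87.8
Slice 5: Δl = 2.1/cos39.4° = 2.718 m; N'_5 = 168·cos39.4° − 21·2.718 = 72.7; c'Δl = 38.32; W sinα = 106.6
Slice 6: Δl = 1.9/cos56.4° = 3.433 m; N'_6 = 68·cos56.4° − 7·3.433 = 13.6; c'Δl = 48.41; W sinα = 56.6
Σc'Δl = 206.7 kN/m; ΣN' = 464.8 kN/m; ΣW sinα = 291.3 kN/m
Resisting = 206.7 + 464.8·tan28.4° = 206.7 + 251.3 = 458.0 kN/m
FS = 458.0 / 291.3 = 1.572

FS = 1.57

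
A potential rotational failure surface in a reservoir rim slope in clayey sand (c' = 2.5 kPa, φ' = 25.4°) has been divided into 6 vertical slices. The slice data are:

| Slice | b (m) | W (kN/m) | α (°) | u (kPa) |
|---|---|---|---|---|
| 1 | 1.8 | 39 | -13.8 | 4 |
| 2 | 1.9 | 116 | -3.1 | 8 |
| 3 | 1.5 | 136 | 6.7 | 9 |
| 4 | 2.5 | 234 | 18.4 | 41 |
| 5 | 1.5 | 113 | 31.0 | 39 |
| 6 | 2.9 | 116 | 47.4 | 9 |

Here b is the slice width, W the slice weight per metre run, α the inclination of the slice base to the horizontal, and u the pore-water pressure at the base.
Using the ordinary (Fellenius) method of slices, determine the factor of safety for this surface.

FS = 1.11

Ordinary method of slices: FS = Σ[c'·Δl_i + (W_i cosα_i − u_i·Δl_i)·tanφ'] / Σ W_i sinα_i, with Δl_i = b_i / cosα_i.
Slice 1: Δl = 1.8/cos(-13.8°) = 1.854 m; N'_1 = 39·cos(-13.8°) − 4·1.854 = 30.5; c'Δl = 4.63; W sinα = -9.3
Slice 2: Δl = 1.9/cos(-3.1°) = 1.903 m; N'_2 = 116·cos(-3.1°) − 8·1.903 = 100.6; c'Δl = 4.76; W sinα = -6.3
Slice 3: Δl = 1.5/cos6.7° = 1.510 m; N'_3 = 136·cos6.7° − 9·1.510 = 121.5; c'Δl = 3.78; W sinα = 15.9
Slice 4: Δl = 2.5/cos18.4° = 2.635 m; N'_4 = 234·cos18.4° − 41·2.635 = 114.0; c'Δl = 6.59; W sinα = 73.9
Slice 5: Δl = 1.5/cos31.0° = 1.750 m; N'_5 = 113·cos31.0° − 39·1.750 = 28.6; c'Δl = 4.37; W sinα = 58.2
Slice 6: Δl = 2.9/cos47.4° = 4.284 m; N'_6 = 116·cos47.4° − 9·4.284 = 40.0; c'Δl = 10.71; W sinα = 85.4
Σc'Δl = 34.8 kN/m; ΣN' = 435.1 kN/m; ΣW sinα = 217.7 kN/m
Resisting = 34.8 + 435.1·tan25.4° = 34.8 + 206.6 = 241.5 kN/m
FS = 241.5 / 217.7 = 1.109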